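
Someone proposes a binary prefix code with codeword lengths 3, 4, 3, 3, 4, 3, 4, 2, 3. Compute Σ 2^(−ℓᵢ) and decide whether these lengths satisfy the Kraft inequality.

With common denominator 2^4 = 16: Σ 2^(−ℓᵢ) = 2/16 + 1/16 + 2/16 + 2/16 + 1/16 + 2/16 + 1/16 + 4/16 + 2/16 = 17/16 = 1.0625.
Kraft's inequality requires Σ ≤ 1; here Σ = 1.0625 > 1, so no such prefix code exists.

1.0625; no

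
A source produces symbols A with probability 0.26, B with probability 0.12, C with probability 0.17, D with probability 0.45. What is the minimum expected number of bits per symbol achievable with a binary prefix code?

1.84 bits/symbol

Repeatedly combine the two least-probable nodes; the expected code length is the sum of the merged weights.
merge 3/25 + 17/100 → 29/100
merge 13/50 + 29/100 → 11/20
merge 9/20 + 11/20 → 1
L = 29/100 + 11/20 + 1 = 46/25 = 1.84 bits/symbol.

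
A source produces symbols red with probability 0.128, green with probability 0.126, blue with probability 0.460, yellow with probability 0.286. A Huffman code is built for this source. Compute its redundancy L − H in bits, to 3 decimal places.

Entropy H = −Σ p log₂ p ≈ 1.7880 bits.
Huffman merges: 63/500+16/125→127/500; 127/500+143/500→27/50; 23/50+27/50→1. L = 897/500 ≈ 1.7940.
L − H = 1.7940 − 1.7880 = 0.006 bits.

0.006 bits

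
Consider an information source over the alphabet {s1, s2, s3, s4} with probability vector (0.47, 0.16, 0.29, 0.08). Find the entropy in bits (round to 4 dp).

H = −Σ pᵢ log₂ pᵢ.
−0.47·log₂(0.47) = 0.5120
−0.16·log₂(0.16) = 0.4230
−0.29·log₂(0.29) = 0.5179
−0.08·log₂(0.08) = 0.2915
Sum ≈ 1.7444 → 1.7444 bits.

1.7444 bits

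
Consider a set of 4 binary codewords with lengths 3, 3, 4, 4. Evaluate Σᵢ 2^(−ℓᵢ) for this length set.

0.375

With common denominator 2^4 = 16: Σ 2^(−ℓᵢ) = 2/16 + 2/16 + 1/16 + 1/16 = 6/16 = 0.375.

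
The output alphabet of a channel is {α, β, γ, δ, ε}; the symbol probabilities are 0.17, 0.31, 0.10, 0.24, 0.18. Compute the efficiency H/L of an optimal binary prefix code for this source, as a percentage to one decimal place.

Entropy H = −Σ p log₂ p ≈ 2.2300 bits.
Huffman merges: 1/10+17/100→27/100; 9/50+6/25→21/50; 27/100+31/100→29/50; 21/50+29/50→1. L = 227/100 ≈ 2.2700.
Efficiency = H/L = 2.2300/2.2700 = 98.2%.

98.2%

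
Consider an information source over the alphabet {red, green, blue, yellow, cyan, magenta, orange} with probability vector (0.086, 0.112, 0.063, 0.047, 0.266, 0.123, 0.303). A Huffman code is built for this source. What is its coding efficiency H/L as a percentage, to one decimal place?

99.1%

Entropy H = −Σ p log₂ p ≈ 2.5188 bits.
Huffman merges: 47/1000+63/1000→11/100; 43/500+11/100→49/250; 14/125+123/1000→47/200; 49/250+47/200→431/1000; 133/500+303/1000→569/1000; 431/1000+569/1000→1. L = 2541/1000 ≈ 2.5410.
Efficiency = H/L = 2.5188/2.5410 = 99.1%.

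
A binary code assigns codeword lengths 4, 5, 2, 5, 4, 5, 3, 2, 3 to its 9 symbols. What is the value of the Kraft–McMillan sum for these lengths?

With common denominator 2^5 = 32: Σ 2^(−ℓᵢ) = 2/32 + 1/32 + 8/32 + 1/32 + 2/32 + 1/32 + 4/32 + 8/32 + 4/32 = 31/32 = 0.96875.

0.96875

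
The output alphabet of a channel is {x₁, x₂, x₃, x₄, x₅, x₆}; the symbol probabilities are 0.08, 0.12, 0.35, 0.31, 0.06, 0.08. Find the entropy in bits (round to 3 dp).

H = −Σ pᵢ log₂ pᵢ.
−0.08·log₂(0.08) = 0.2915
−0.12·log₂(0.12) = 0.3671
−0.35·log₂(0.35) = 0.5301
−0.31·log₂(0.31) = 0.5238
−0.06·log₂(0.06) = 0.2435
−0.08·log₂(0.08) = 0.2915
Sum ≈ 2.2475 → 2.248 bits.

2.248 bits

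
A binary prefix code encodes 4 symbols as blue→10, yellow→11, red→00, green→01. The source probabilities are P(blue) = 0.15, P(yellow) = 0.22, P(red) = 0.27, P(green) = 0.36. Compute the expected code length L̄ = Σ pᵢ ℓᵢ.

L̄ = Σ pᵢ·ℓᵢ = 0.15·2 + 0.22·2 + 0.27·2 + 0.36·2 = 2 bits/symbol.

2 bits/symbol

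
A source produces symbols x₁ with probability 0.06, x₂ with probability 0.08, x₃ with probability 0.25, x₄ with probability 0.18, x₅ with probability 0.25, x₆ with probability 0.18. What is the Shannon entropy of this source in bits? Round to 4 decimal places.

2.4257 bits

H = −Σ pᵢ log₂ pᵢ.
−0.06·log₂(0.06) = 0.2435
−0.08·log₂(0.08) = 0.2915
−0.25·log₂(0.25) = 0.5000
−0.18·log₂(0.18) = 0.4453
−0.25·log₂(0.25) = 0.5000
−0.18·log₂(0.18) = 0.4453
Sum ≈ 2.4257 → 2.4257 bits.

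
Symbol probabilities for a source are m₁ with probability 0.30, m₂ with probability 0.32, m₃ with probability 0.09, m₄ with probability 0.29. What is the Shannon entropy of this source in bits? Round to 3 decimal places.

1.878 bits

H = −Σ pᵢ log₂ pᵢ.
−0.30·log₂(0.30) = 0.5211
−0.32·log₂(0.32) = 0.5260
−0.09·log₂(0.09) = 0.3127
−0.29·log₂(0.29) = 0.5179
Sum ≈ 1.8777 → 1.878 bits.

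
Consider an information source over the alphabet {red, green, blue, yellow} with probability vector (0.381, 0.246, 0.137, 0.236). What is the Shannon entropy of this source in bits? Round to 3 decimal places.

1.913 bits

H = −Σ pᵢ log₂ pᵢ.
−0.381·log₂(0.381) = 0.5304
−0.246·log₂(0.246) = 0.4977
−0.137·log₂(0.137) = 0.3929
−0.236·log₂(0.236) = 0.4916
Sum ≈ 1.9126 → 1.913 bits.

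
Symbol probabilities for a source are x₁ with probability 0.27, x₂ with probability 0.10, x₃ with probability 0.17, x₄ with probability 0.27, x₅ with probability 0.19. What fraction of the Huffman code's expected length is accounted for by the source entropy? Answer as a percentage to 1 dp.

98.8%

Entropy H = −Σ p log₂ p ≈ 2.2420 bits.
Huffman merges: 1/10+17/100→27/100; 19/100+27/100→23/50; 27/100+27/100→27/50; 23/50+27/50→1. L = 227/100 ≈ 2.2700.
Efficiency = H/L = 2.2420/2.2700 = 98.8%.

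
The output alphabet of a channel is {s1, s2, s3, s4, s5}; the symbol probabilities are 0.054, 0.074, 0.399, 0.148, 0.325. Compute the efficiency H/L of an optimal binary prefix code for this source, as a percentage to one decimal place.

98.2%

Entropy H = −Σ p log₂ p ≈ 1.9692 bits.
Huffman merges: 27/500+37/500→16/125; 16/125+37/250→69/250; 69/250+13/40→601/1000; 399/1000+601/1000→1. L = 401/200 ≈ 2.0050.
Efficiency = H/L = 1.9692/2.0050 = 98.2%.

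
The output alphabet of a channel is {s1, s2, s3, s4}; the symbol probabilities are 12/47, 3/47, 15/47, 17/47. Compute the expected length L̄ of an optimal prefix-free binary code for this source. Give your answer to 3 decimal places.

1.957 bits/symbol

Repeatedly combine the two least-probable nodes; the expected code length is the sum of the merged weights.
merge 3/47 + 12/47 → 15/47
merge 15/47 + 15/47 → 30/47
merge 17/47 + 30/47 → 1
L = 15/47 + 30/47 + 1 = 92/47 ≈ 1.957 bits/symbol.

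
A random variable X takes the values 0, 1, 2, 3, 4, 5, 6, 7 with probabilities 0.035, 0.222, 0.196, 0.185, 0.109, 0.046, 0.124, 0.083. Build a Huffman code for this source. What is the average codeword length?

2.827 bits/symbol

Repeatedly combine the two least-probable nodes; the expected code length is the sum of the merged weights.
merge 7/200 + 23/500 → 81/1000
merge 81/1000 + 83/1000 → 41/250
merge 109/1000 + 31/250 → 233/1000
merge 41/250 + 37/200 → 349/1000
merge 49/250 + 111/500 → 209/500
merge 233/1000 + 349/1000 → 291/500
merge 209/500 + 291/500 → 1
L = 81/1000 + 41/250 + 233/1000 + 349/1000 + 209/500 + 291/500 + 1 = 2827/1000 = 2.827 bits/symbol.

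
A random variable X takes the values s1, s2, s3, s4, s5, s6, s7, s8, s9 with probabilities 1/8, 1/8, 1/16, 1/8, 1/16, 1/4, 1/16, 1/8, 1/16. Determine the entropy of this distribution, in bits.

3 bits

Each probability is a power of 1/2, so log₂(1/p) is an integer.
H = Σ p·log₂(1/p) = 1/8·3 + 1/8·3 + 1/16·4 + 1/8·3 + 1/16·4 + 1/4·2 + 1/16·4 + 1/8·3 + 1/16·4 = 3 bits.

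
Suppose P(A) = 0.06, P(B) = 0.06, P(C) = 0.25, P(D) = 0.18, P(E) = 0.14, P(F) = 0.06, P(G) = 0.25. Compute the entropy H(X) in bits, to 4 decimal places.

H = −Σ pᵢ log₂ pᵢ.
−0.06·log₂(0.06) = 0.2435
−0.06·log₂(0.06) = 0.2435
−0.25·log₂(0.25) = 0.5000
−0.18·log₂(0.18) = 0.4453
−0.14·log₂(0.14) = 0.3971
−0.06·log₂(0.06) = 0.2435
−0.25·log₂(0.25) = 0.5000
Sum ≈ 2.5730 → 2.5730 bits.

2.5730 bits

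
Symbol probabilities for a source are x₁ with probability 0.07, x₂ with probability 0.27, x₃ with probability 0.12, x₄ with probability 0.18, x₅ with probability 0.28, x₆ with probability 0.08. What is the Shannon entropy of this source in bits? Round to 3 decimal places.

H = −Σ pᵢ log₂ pᵢ.
−0.07·log₂(0.07) = 0.2686
−0.27·log₂(0.27) = 0.5100
−0.12·log₂(0.12) = 0.3671
−0.18·log₂(0.18) = 0.4453
−0.28·log₂(0.28) = 0.5142
−0.08·log₂(0.08) = 0.2915
Sum ≈ 2.3967 → 2.397 bits.

2.397 bits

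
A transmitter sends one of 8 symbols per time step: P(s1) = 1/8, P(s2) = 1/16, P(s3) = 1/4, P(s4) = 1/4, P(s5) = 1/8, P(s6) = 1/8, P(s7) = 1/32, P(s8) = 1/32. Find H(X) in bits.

Each probability is a power of 1/2, so log₂(1/p) is an integer.
H = Σ p·log₂(1/p) = 1/8·3 + 1/16·4 + 1/4·2 + 1/4·2 + 1/8·3 + 1/8·3 + 1/32·5 + 1/32·5 = 2.6875 bits.

2.6875 bits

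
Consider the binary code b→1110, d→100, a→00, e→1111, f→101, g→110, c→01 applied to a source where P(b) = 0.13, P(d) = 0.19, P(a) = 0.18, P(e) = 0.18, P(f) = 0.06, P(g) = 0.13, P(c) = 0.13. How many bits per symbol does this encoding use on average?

3 bits/symbol

L̄ = Σ pᵢ·ℓᵢ = 0.13·4 + 0.19·3 + 0.18·2 + 0.18·4 + 0.06·3 + 0.13·3 + 0.13·2 = 3 bits/symbol.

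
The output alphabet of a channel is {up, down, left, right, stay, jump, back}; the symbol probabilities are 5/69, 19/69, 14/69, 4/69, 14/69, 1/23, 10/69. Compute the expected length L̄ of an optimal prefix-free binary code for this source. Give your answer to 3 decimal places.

2.594 bits/symbol

Repeatedly combine the two least-probable nodes; the expected code length is the sum of the merged weights.
merge 1/23 + 4/69 → 7/69
merge 5/69 + 7/69 → 4/23
merge 10/69 + 4/23 → 22/69
merge 14/69 + 14/69 → 28/69
merge 19/69 + 22/69 → 41/69
merge 28/69 + 41/69 → 1
L = 7/69 + 4/23 + 22/69 + 28/69 + 41/69 + 1 = 179/69 ≈ 2.594 bits/symbol.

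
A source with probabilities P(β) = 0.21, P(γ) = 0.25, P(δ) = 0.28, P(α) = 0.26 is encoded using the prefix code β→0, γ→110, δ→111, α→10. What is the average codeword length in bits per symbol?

L̄ = Σ pᵢ·ℓᵢ = 0.21·1 + 0.25·3 + 0.28·3 + 0.26·2 = 2.32 bits/symbol.

2.32 bits/symbol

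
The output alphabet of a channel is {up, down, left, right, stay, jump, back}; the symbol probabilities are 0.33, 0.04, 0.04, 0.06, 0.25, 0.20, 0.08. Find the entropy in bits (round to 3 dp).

H = −Σ pᵢ log₂ pᵢ.
−0.33·log₂(0.33) = 0.5278
−0.04·log₂(0.04) = 0.1858
−0.04·log₂(0.04) = 0.1858
−0.06·log₂(0.06) = 0.2435
−0.25·log₂(0.25) = 0.5000
−0.20·log₂(0.20) = 0.4644
−0.08·log₂(0.08) = 0.2915
Sum ≈ 2.3988 → 2.399 bits.

2.399 bits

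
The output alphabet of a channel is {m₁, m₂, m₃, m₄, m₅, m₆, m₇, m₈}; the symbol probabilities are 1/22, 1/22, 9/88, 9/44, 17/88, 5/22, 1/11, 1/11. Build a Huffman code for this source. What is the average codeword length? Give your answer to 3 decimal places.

Repeatedly combine the two least-probable nodes; the expected code length is the sum of the merged weights.
merge 1/22 + 1/22 → 1/11
merge 1/11 + 1/11 → 2/11
merge 1/11 + 9/88 → 17/88
merge 2/11 + 17/88 → 3/8
merge 17/88 + 9/44 → 35/88
merge 5/22 + 3/8 → 53/88
merge 35/88 + 53/88 → 1
L = 1/11 + 2/11 + 17/88 + 3/8 + 35/88 + 53/88 + 1 = 125/44 ≈ 2.841 bits/symbol.

2.841 bits/symbol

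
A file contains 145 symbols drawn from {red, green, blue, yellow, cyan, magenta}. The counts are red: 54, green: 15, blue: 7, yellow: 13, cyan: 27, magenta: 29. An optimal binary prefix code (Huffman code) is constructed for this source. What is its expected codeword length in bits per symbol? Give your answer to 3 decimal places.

Probabilities are the counts divided by 145.
Repeatedly combine the two least-probable nodes; the expected code length is the sum of the merged weights.
merge 7/145 + 13/145 → 4/29
merge 3/29 + 4/29 → 7/29
merge 27/145 + 1/5 → 56/145
merge 7/29 + 54/145 → 89/145
merge 56/145 + 89/145 → 1
L = 4/29 + 7/29 + 56/145 + 89/145 + 1 = 69/29 ≈ 2.379 bits/symbol.

2.379 bits/symbol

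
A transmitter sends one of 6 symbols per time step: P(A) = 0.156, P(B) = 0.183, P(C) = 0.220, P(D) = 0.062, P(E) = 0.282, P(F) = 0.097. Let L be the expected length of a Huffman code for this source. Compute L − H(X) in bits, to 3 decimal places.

Entropy H = −Σ p log₂ p ≈ 2.4373 bits.
Huffman merges: 31/500+97/1000→159/1000; 39/250+159/1000→63/200; 183/1000+11/50→403/1000; 141/500+63/200→597/1000; 403/1000+597/1000→1. L = 1237/500 ≈ 2.4740.
L − H = 2.4740 − 2.4373 = 0.037 bits.

0.037 bits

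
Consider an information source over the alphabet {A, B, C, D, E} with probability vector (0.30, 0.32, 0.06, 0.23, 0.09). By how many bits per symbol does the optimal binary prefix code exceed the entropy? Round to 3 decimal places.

Entropy H = −Σ p log₂ p ≈ 2.0910 bits.
Huffman merges: 3/50+9/100→3/20; 3/20+23/100→19/50; 3/10+8/25→31/50; 19/50+31/50→1. L = 43/20 ≈ 2.1500.
L − H = 2.1500 − 2.0910 = 0.059 bits.

0.059 bits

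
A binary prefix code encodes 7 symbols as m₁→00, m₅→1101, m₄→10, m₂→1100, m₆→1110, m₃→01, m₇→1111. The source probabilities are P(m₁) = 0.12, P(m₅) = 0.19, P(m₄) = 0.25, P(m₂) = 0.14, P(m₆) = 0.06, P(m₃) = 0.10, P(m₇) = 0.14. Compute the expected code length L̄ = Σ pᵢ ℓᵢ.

L̄ = Σ pᵢ·ℓᵢ = 0.12·2 + 0.19·4 + 0.25·2 + 0.14·4 + 0.06·4 + 0.10·2 + 0.14·4 = 3.06 bits/symbol.

3.06 bits/symbol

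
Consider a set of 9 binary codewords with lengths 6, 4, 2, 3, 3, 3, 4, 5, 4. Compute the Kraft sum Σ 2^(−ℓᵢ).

0.859375

With common denominator 2^6 = 64: Σ 2^(−ℓᵢ) = 1/64 + 4/64 + 16/64 + 8/64 + 8/64 + 8/64 + 4/64 + 2/64 + 4/64 = 55/64 = 0.859375.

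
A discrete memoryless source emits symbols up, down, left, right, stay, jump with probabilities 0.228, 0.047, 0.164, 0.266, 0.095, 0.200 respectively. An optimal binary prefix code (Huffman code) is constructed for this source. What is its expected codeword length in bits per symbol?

Repeatedly combine the two least-probable nodes; the expected code length is the sum of the merged weights.
merge 47/1000 + 19/200 → 71/500
merge 71/500 + 41/250 → 153/500
merge 1/5 + 57/250 → 107/250
merge 133/500 + 153/500 → 143/250
merge 107/250 + 143/250 → 1
L = 71/500 + 153/500 + 107/250 + 143/250 + 1 = 306/125 = 2.448 bits/symbol.

2.448 bits/symbol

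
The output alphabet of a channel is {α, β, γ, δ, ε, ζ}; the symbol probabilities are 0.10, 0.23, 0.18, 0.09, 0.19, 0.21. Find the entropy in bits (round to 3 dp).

H = −Σ pᵢ log₂ pᵢ.
−0.10·log₂(0.10) = 0.3322
−0.23·log₂(0.23) = 0.4877
−0.18·log₂(0.18) = 0.4453
−0.09·log₂(0.09) = 0.3127
−0.19·log₂(0.19) = 0.4552
−0.21·log₂(0.21) = 0.4728
Sum ≈ 2.5059 → 2.506 bits.

2.506 bits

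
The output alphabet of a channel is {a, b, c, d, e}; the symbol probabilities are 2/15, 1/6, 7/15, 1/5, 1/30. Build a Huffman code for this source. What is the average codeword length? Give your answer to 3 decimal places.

2.033 bits/symbol

Repeatedly combine the two least-probable nodes; the expected code length is the sum of the merged weights.
merge 1/30 + 2/15 → 1/6
merge 1/6 + 1/6 → 1/3
merge 1/5 + 1/3 → 8/15
merge 7/15 + 8/15 → 1
L = 1/6 + 1/3 + 8/15 + 1 = 61/30 ≈ 2.033 bits/symbol.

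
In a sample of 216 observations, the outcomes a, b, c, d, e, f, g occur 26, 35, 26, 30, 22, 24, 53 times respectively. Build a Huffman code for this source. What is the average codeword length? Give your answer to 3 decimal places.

2.755 bits/symbol

Probabilities are the counts divided by 216.
Repeatedly combine the two least-probable nodes; the expected code length is the sum of the merged weights.
merge 11/108 + 1/9 → 23/108
merge 13/108 + 13/108 → 13/54
merge 5/36 + 35/216 → 65/216
merge 23/108 + 13/54 → 49/108
merge 53/216 + 65/216 → 59/108
merge 49/108 + 59/108 → 1
L = 23/108 + 13/54 + 65/216 + 49/108 + 59/108 + 1 = 595/216 ≈ 2.755 bits/symbol.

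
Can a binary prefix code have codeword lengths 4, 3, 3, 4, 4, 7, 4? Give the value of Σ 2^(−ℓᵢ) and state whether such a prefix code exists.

0.5078125; yes

With common denominator 2^7 = 128: Σ 2^(−ℓᵢ) = 8/128 + 16/128 + 16/128 + 8/128 + 8/128 + 1/128 + 8/128 = 65/128 = 0.5078125.
Kraft's inequality requires Σ ≤ 1; here Σ = 0.5078125 ≤ 1, so such a prefix code exists.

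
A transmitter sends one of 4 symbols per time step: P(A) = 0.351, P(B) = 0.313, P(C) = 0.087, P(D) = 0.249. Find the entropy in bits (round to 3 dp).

1.861 bits

H = −Σ pᵢ log₂ pᵢ.
−0.351·log₂(0.351) = 0.5302
−0.313·log₂(0.313) = 0.5245
−0.087·log₂(0.087) = 0.3065
−0.249·log₂(0.249) = 0.4994
Sum ≈ 1.8606 → 1.861 bits.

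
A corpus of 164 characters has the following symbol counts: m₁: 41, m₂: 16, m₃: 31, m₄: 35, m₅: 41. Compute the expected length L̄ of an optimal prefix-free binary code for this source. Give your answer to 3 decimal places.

Probabilities are the counts divided by 164.
Repeatedly combine the two least-probable nodes; the expected code length is the sum of the merged weights.
merge 4/41 + 31/164 → 47/164
merge 35/164 + 1/4 → 19/41
merge 1/4 + 47/164 → 22/41
merge 19/41 + 22/41 → 1
L = 47/164 + 19/41 + 22/41 + 1 = 375/164 ≈ 2.287 bits/symbol.

2.287 bits/symbol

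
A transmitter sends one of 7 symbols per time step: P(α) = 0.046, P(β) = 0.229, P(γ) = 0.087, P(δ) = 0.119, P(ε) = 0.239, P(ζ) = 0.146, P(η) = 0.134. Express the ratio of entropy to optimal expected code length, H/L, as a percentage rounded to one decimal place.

99.5%

Entropy H = −Σ p log₂ p ≈ 2.6506 bits.
Huffman merges: 23/500+87/1000→133/1000; 119/1000+133/1000→63/250; 67/500+73/500→7/25; 229/1000+239/1000→117/250; 63/250+7/25→133/250; 117/250+133/250→1. L = 533/200 ≈ 2.6650.
Efficiency = H/L = 2.6506/2.6650 = 99.5%.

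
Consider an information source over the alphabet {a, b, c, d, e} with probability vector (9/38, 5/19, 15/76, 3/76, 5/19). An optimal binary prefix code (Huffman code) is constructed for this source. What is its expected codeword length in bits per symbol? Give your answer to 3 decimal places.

Repeatedly combine the two least-probable nodes; the expected code length is the sum of the merged weights.
merge 3/76 + 15/76 → 9/38
merge 9/38 + 9/38 → 9/19
merge 5/19 + 5/19 → 10/19
merge 9/19 + 10/19 → 1
L = 9/38 + 9/19 + 10/19 + 1 = 85/38 ≈ 2.237 bits/symbol.

2.237 bits/symbol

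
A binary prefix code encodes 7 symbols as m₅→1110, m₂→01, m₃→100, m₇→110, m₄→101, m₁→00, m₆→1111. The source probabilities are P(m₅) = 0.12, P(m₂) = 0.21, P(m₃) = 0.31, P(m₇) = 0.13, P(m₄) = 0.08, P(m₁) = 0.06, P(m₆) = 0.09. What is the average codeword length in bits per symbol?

2.94 bits/symbol

L̄ = Σ pᵢ·ℓᵢ = 0.12·4 + 0.21·2 + 0.31·3 + 0.13·3 + 0.08·3 + 0.06·2 + 0.09·4 = 2.94 bits/symbol.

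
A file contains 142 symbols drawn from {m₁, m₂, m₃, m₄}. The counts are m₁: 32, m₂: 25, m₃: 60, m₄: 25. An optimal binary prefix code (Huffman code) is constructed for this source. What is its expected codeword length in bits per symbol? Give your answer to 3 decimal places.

1.930 bits/symbol

Probabilities are the counts divided by 142.
Repeatedly combine the two least-probable nodes; the expected code length is the sum of the merged weights.
merge 25/142 + 25/142 → 25/71
merge 16/71 + 25/71 → 41/71
merge 30/71 + 41/71 → 1
L = 25/71 + 41/71 + 1 = 137/71 ≈ 1.930 bits/symbol.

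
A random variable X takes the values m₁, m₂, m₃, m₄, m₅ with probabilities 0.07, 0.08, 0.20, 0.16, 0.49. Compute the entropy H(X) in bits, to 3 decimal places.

H = −Σ pᵢ log₂ pᵢ.
−0.07·log₂(0.07) = 0.2686
−0.08·log₂(0.08) = 0.2915
−0.20·log₂(0.20) = 0.4644
−0.16·log₂(0.16) = 0.4230
−0.49·log₂(0.49) = 0.5043
Sum ≈ 1.9517 → 1.952 bits.

1.952 bits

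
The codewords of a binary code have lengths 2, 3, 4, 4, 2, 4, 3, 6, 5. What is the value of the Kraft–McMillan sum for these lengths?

With common denominator 2^6 = 64: Σ 2^(−ℓᵢ) = 16/64 + 8/64 + 4/64 + 4/64 + 16/64 + 4/64 + 8/64 + 1/64 + 2/64 = 63/64 = 0.984375.

0.984375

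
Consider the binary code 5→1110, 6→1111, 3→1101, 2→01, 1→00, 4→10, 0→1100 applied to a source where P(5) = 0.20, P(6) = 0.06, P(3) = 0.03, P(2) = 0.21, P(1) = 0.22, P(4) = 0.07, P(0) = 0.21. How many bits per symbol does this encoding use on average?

L̄ = Σ pᵢ·ℓᵢ = 0.20·4 + 0.06·4 + 0.03·4 + 0.21·2 + 0.22·2 + 0.07·2 + 0.21·4 = 3 bits/symbol.

3 bits/symbol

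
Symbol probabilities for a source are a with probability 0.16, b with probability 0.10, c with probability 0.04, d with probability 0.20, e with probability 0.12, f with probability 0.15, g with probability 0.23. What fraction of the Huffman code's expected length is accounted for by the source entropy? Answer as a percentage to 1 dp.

Entropy H = −Σ p log₂ p ≈ 2.6706 bits.
Huffman merges: 1/25+1/10→7/50; 3/25+7/50→13/50; 3/20+4/25→31/100; 1/5+23/100→43/100; 13/50+31/100→57/100; 43/100+57/100→1. L = 271/100 ≈ 2.7100.
Efficiency = H/L = 2.6706/2.7100 = 98.5%.

98.5%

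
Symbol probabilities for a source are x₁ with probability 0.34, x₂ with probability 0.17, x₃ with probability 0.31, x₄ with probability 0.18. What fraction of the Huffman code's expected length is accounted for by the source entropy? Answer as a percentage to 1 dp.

96.6%

Entropy H = −Σ p log₂ p ≈ 1.9329 bits.
Huffman merges: 17/100+9/50→7/20; 31/100+17/50→13/20; 7/20+13/20→1. L = 2 ≈ 2.0000.
Efficiency = H/L = 1.9329/2.0000 = 96.6%.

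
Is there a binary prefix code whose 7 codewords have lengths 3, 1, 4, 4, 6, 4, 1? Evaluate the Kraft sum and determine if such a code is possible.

With common denominator 2^6 = 64: Σ 2^(−ℓᵢ) = 8/64 + 32/64 + 4/64 + 4/64 + 1/64 + 4/64 + 32/64 = 85/64 = 1.328125.
Kraft's inequality requires Σ ≤ 1; here Σ = 1.328125 > 1, so no such prefix code exists.

1.328125; no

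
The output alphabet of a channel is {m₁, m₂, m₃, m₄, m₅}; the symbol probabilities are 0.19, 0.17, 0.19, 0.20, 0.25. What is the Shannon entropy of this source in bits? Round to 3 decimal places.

H = −Σ pᵢ log₂ pᵢ.
−0.19·log₂(0.19) = 0.4552
−0.17·log₂(0.17) = 0.4346
−0.19·log₂(0.19) = 0.4552
−0.20·log₂(0.20) = 0.4644
−0.25·log₂(0.25) = 0.5000
Sum ≈ 2.3094 → 2.309 bits.

2.309 bits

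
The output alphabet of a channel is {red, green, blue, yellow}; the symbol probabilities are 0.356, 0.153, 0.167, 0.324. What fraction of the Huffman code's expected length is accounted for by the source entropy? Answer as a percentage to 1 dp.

96.9%

Entropy H = −Σ p log₂ p ≈ 1.9029 bits.
Huffman merges: 153/1000+167/1000→8/25; 8/25+81/250→161/250; 89/250+161/250→1. L = 491/250 ≈ 1.9640.
Efficiency = H/L = 1.9029/1.9640 = 96.9%.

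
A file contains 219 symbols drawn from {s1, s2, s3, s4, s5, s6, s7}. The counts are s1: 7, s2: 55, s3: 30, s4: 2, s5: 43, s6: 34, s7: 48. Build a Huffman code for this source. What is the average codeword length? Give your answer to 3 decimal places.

2.553 bits/symbol

Probabilities are the counts divided by 219.
Repeatedly combine the two least-probable nodes; the expected code length is the sum of the merged weights.
merge 2/219 + 7/219 → 3/73
merge 3/73 + 10/73 → 13/73
merge 34/219 + 13/73 → 1/3
merge 43/219 + 16/73 → 91/219
merge 55/219 + 1/3 → 128/219
merge 91/219 + 128/219 → 1
L = 3/73 + 13/73 + 1/3 + 91/219 + 128/219 + 1 = 559/219 ≈ 2.553 bits/symbol.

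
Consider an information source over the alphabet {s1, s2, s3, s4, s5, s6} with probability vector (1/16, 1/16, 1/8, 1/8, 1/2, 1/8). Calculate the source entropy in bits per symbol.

2.125 bits

Each probability is a power of 1/2, so log₂(1/p) is an integer.
H = Σ p·log₂(1/p) = 1/16·4 + 1/16·4 + 1/8·3 + 1/8·3 + 1/2·1 + 1/8·3 = 2.125 bits.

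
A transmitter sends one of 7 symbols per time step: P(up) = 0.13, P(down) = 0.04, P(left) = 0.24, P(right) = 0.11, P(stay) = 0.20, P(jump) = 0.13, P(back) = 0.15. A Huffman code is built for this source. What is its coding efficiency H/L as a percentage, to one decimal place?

Entropy H = −Σ p log₂ p ≈ 2.6704 bits.
Huffman merges: 1/25+11/100→3/20; 13/100+13/100→13/50; 3/20+3/20→3/10; 1/5+6/25→11/25; 13/50+3/10→14/25; 11/25+14/25→1. L = 271/100 ≈ 2.7100.
Efficiency = H/L = 2.6704/2.7100 = 98.5%.

98.5%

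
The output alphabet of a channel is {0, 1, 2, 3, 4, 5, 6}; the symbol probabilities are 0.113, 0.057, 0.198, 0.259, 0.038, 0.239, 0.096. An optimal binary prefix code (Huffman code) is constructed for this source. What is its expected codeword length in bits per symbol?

2.59 bits/symbol

Repeatedly combine the two least-probable nodes; the expected code length is the sum of the merged weights.
merge 19/500 + 57/1000 → 19/200
merge 19/200 + 12/125 → 191/1000
merge 113/1000 + 191/1000 → 38/125
merge 99/500 + 239/1000 → 437/1000
merge 259/1000 + 38/125 → 563/1000
merge 437/1000 + 563/1000 → 1
L = 19/200 + 191/1000 + 38/125 + 437/1000 + 563/1000 + 1 = 259/100 = 2.59 bits/symbol.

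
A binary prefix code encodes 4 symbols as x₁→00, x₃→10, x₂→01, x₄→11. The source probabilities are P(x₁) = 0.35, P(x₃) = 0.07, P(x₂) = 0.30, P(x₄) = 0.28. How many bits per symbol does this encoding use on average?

L̄ = Σ pᵢ·ℓᵢ = 0.35·2 + 0.07·2 + 0.30·2 + 0.28·2 = 2 bits/symbol.

2 bits/symbol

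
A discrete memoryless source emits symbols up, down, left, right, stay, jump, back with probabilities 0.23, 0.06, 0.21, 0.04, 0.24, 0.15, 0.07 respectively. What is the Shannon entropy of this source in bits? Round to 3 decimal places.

H = −Σ pᵢ log₂ pᵢ.
−0.23·log₂(0.23) = 0.4877
−0.06·log₂(0.06) = 0.2435
−0.21·log₂(0.21) = 0.4728
−0.04·log₂(0.04) = 0.1858
−0.24·log₂(0.24) = 0.4941
−0.15·log₂(0.15) = 0.4105
−0.07·log₂(0.07) = 0.2686
Sum ≈ 2.5630 → 2.563 bits.

2.563 bits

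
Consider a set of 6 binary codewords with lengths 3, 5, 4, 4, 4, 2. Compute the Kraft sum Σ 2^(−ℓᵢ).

0.59375

With common denominator 2^5 = 32: Σ 2^(−ℓᵢ) = 4/32 + 1/32 + 2/32 + 2/32 + 2/32 + 8/32 = 19/32 = 0.59375.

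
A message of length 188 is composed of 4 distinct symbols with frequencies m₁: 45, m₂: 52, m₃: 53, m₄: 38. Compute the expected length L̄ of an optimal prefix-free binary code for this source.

2 bits/symbol

Probabilities are the counts divided by 188.
Repeatedly combine the two least-probable nodes; the expected code length is the sum of the merged weights.
merge 19/94 + 45/188 → 83/188
merge 13/47 + 53/188 → 105/188
merge 83/188 + 105/188 → 1
L = 83/188 + 105/188 + 1 = 2 bits/symbol.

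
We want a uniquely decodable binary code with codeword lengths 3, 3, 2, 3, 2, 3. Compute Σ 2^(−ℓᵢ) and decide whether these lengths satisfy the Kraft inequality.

1; yes

With common denominator 2^3 = 8: Σ 2^(−ℓᵢ) = 1/8 + 1/8 + 2/8 + 1/8 + 2/8 + 1/8 = 8/8 = 1.
Kraft's inequality requires Σ ≤ 1; here Σ = 1 ≤ 1, so such a prefix code exists.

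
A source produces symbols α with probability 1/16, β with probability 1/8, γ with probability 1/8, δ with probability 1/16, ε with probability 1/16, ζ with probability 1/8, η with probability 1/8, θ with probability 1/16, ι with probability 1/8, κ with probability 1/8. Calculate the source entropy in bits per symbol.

Each probability is a power of 1/2, so log₂(1/p) is an integer.
H = Σ p·log₂(1/p) = 1/16·4 + 1/8·3 + 1/8·3 + 1/16·4 + 1/16·4 + 1/8·3 + 1/8·3 + 1/16·4 + 1/8·3 + 1/8·3 = 3.25 bits.

3.25 bits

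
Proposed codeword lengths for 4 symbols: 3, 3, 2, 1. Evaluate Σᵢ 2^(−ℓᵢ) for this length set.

With common denominator 2^3 = 8: Σ 2^(−ℓᵢ) = 1/8 + 1/8 + 2/8 + 4/8 = 8/8 = 1.

1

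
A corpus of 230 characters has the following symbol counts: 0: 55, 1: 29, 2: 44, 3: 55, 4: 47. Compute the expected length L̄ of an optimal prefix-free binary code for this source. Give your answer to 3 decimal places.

Probabilities are the counts divided by 230.
Repeatedly combine the two least-probable nodes; the expected code length is the sum of the merged weights.
merge 29/230 + 22/115 → 73/230
merge 47/230 + 11/46 → 51/115
merge 11/46 + 73/230 → 64/115
merge 51/115 + 64/115 → 1
L = 73/230 + 51/115 + 64/115 + 1 = 533/230 ≈ 2.317 bits/symbol.

2.317 bits/symbol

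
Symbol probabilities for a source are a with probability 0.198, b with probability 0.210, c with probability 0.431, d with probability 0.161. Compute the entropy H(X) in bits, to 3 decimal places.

1.883 bits

H = −Σ pᵢ log₂ pᵢ.
−0.198·log₂(0.198) = 0.4626
−0.210·log₂(0.210) = 0.4728
−0.431·log₂(0.431) = 0.5233
−0.161·log₂(0.161) = 0.4242
Sum ≈ 1.8830 → 1.883 bits.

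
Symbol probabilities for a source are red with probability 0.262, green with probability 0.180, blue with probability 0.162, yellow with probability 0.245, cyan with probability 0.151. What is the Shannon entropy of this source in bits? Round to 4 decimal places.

H = −Σ pᵢ log₂ pᵢ.
−0.262·log₂(0.262) = 0.5063
−0.180·log₂(0.180) = 0.4453
−0.162·log₂(0.162) = 0.4254
−0.245·log₂(0.245) = 0.4971
−0.151·log₂(0.151) = 0.4118
Sum ≈ 2.2860 → 2.2860 bits.

2.2860 bits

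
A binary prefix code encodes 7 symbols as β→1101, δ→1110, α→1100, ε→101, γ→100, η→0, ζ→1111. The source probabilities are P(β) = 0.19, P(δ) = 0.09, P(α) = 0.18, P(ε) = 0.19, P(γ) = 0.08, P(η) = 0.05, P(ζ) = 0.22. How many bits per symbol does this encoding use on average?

3.58 bits/symbol

L̄ = Σ pᵢ·ℓᵢ = 0.19·4 + 0.09·4 + 0.18·4 + 0.19·3 + 0.08·3 + 0.05·1 + 0.22·4 = 3.58 bits/symbol.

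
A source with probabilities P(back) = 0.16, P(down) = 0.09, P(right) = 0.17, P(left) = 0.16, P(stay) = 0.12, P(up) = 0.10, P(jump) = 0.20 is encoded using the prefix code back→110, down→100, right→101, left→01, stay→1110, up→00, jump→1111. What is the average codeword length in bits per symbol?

L̄ = Σ pᵢ·ℓᵢ = 0.16·3 + 0.09·3 + 0.17·3 + 0.16·2 + 0.12·4 + 0.10·2 + 0.20·4 = 3.06 bits/symbol.

3.06 bits/symbol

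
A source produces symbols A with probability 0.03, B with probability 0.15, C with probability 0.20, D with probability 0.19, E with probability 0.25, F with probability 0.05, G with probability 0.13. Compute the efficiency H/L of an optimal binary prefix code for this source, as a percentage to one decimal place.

Entropy H = −Σ p log₂ p ≈ 2.5807 bits.
Huffman merges: 3/100+1/20→2/25; 2/25+13/100→21/100; 3/20+19/100→17/50; 1/5+21/100→41/100; 1/4+17/50→59/100; 41/100+59/100→1. L = 263/100 ≈ 2.6300.
Efficiency = H/L = 2.5807/2.6300 = 98.1%.

98.1%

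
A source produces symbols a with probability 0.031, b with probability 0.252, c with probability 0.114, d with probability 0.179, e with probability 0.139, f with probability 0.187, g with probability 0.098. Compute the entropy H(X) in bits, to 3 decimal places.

H = −Σ pᵢ log₂ pᵢ.
−0.031·log₂(0.031) = 0.1554
−0.252·log₂(0.252) = 0.5011
−0.114·log₂(0.114) = 0.3571
−0.179·log₂(0.179) = 0.4443
−0.139·log₂(0.139) = 0.3957
−0.187·log₂(0.187) = 0.4523
−0.098·log₂(0.098) = 0.3284
Sum ≈ 2.6343 → 2.634 bits.

2.634 bits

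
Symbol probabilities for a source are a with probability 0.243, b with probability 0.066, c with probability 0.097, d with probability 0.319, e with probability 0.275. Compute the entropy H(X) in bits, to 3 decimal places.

2.119 bits

H = −Σ pᵢ log₂ pᵢ.
−0.243·log₂(0.243) = 0.4960
−0.066·log₂(0.066) = 0.2588
−0.097·log₂(0.097) = 0.3265
−0.319·log₂(0.319) = 0.5258
−0.275·log₂(0.275) = 0.5122
Sum ≈ 2.1193 → 2.119 bits.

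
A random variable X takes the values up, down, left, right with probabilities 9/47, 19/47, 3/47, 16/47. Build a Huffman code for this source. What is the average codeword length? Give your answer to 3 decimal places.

Repeatedly combine the two least-probable nodes; the expected code length is the sum of the merged weights.
merge 3/47 + 9/47 → 12/47
merge 12/47 + 16/47 → 28/47
merge 19/47 + 28/47 → 1
L = 12/47 + 28/47 + 1 = 87/47 ≈ 1.851 bits/symbol.

1.851 bits/symbol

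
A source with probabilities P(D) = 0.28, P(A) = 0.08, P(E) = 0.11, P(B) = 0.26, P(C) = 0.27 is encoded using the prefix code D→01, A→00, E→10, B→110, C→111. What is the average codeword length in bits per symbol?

L̄ = Σ pᵢ·ℓᵢ = 0.28·2 + 0.08·2 + 0.11·2 + 0.26·3 + 0.27·3 = 2.53 bits/symbol.

2.53 bits/symbol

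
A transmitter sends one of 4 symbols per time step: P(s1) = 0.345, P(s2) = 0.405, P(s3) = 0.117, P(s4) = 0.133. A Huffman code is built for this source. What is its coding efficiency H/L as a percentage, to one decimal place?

Entropy H = −Σ p log₂ p ≈ 1.8071 bits.
Huffman merges: 117/1000+133/1000→1/4; 1/4+69/200→119/200; 81/200+119/200→1. L = 369/200 ≈ 1.8450.
Efficiency = H/L = 1.8071/1.8450 = 97.9%.

97.9%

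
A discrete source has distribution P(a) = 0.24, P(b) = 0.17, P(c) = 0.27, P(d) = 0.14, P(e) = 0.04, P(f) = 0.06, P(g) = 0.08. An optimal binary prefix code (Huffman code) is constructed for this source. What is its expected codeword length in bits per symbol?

2.59 bits/symbol

Repeatedly combine the two least-probable nodes; the expected code length is the sum of the merged weights.
merge 1/25 + 3/50 → 1/10
merge 2/25 + 1/10 → 9/50
merge 7/50 + 17/100 → 31/100
merge 9/50 + 6/25 → 21/50
merge 27/100 + 31/100 → 29/50
merge 21/50 + 29/50 → 1
L = 1/10 + 9/50 + 31/100 + 21/50 + 29/50 + 1 = 259/100 = 2.59 bits/symbol.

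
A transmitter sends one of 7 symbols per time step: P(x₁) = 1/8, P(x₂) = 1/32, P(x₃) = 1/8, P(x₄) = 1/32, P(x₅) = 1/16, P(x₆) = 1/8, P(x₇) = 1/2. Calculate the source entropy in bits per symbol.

2.1875 bits

Each probability is a power of 1/2, so log₂(1/p) is an integer.
H = Σ p·log₂(1/p) = 1/8·3 + 1/32·5 + 1/8·3 + 1/32·5 + 1/16·4 + 1/8·3 + 1/2·1 = 2.1875 bits.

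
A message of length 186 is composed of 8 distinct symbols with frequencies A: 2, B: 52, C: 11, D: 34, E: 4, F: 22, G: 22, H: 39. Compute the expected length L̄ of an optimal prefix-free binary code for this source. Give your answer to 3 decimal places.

Probabilities are the counts divided by 186.
Repeatedly combine the two least-probable nodes; the expected code length is the sum of the merged weights.
merge 1/93 + 2/93 → 1/31
merge 1/31 + 11/186 → 17/186
merge 17/186 + 11/93 → 13/62
merge 11/93 + 17/93 → 28/93
merge 13/62 + 13/62 → 13/31
merge 26/93 + 28/93 → 18/31
merge 13/31 + 18/31 → 1
L = 1/31 + 17/186 + 13/62 + 28/93 + 13/31 + 18/31 + 1 = 245/93 ≈ 2.634 bits/symbol.

2.634 bits/symbol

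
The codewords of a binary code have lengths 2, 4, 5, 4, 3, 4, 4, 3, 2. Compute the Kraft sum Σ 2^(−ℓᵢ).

1.03125

With common denominator 2^5 = 32: Σ 2^(−ℓᵢ) = 8/32 + 2/32 + 1/32 + 2/32 + 4/32 + 2/32 + 2/32 + 4/32 + 8/32 = 33/32 = 1.03125.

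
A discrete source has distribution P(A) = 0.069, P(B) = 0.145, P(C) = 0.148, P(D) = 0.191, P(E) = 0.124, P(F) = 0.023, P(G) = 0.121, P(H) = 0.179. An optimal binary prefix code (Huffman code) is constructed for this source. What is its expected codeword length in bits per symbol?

Repeatedly combine the two least-probable nodes; the expected code length is the sum of the merged weights.
merge 23/1000 + 69/1000 → 23/250
merge 23/250 + 121/1000 → 213/1000
merge 31/250 + 29/200 → 269/1000
merge 37/250 + 179/1000 → 327/1000
merge 191/1000 + 213/1000 → 101/250
merge 269/1000 + 327/1000 → 149/250
merge 101/250 + 149/250 → 1
L = 23/250 + 213/1000 + 269/1000 + 327/1000 + 101/250 + 149/250 + 1 = 2901/1000 = 2.901 bits/symbol.

2.901 bits/symbol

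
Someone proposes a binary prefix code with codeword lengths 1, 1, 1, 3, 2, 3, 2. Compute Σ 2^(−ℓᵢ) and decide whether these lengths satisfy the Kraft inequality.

2.25; no

With common denominator 2^3 = 8: Σ 2^(−ℓᵢ) = 4/8 + 4/8 + 4/8 + 1/8 + 2/8 + 1/8 + 2/8 = 18/8 = 2.25.
Kraft's inequality requires Σ ≤ 1; here Σ = 2.25 > 1, so no such prefix code exists.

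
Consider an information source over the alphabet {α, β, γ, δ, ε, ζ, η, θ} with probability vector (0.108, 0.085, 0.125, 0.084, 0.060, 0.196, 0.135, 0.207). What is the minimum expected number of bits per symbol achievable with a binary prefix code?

2.934 bits/symbol

Repeatedly combine the two least-probable nodes; the expected code length is the sum of the merged weights.
merge 3/50 + 21/250 → 18/125
merge 17/200 + 27/250 → 193/1000
merge 1/8 + 27/200 → 13/50
merge 18/125 + 193/1000 → 337/1000
merge 49/250 + 207/1000 → 403/1000
merge 13/50 + 337/1000 → 597/1000
merge 403/1000 + 597/1000 → 1
L = 18/125 + 193/1000 + 13/50 + 337/1000 + 403/1000 + 597/1000 + 1 = 1467/500 = 2.934 bits/symbol.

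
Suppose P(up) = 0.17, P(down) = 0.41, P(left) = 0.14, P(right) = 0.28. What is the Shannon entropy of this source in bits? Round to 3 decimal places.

H = −Σ pᵢ log₂ pᵢ.
−0.17·log₂(0.17) = 0.4346
−0.41·log₂(0.41) = 0.5274
−0.14·log₂(0.14) = 0.3971
−0.28·log₂(0.28) = 0.5142
Sum ≈ 1.8733 → 1.873 bits.

1.873 bits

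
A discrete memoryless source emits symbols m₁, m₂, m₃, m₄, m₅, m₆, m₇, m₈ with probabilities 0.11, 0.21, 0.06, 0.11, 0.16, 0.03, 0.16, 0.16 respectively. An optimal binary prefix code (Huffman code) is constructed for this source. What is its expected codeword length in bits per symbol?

2.88 bits/symbol

Repeatedly combine the two least-probable nodes; the expected code length is the sum of the merged weights.
merge 3/100 + 3/50 → 9/100
merge 9/100 + 11/100 → 1/5
merge 11/100 + 4/25 → 27/100
merge 4/25 + 4/25 → 8/25
merge 1/5 + 21/100 → 41/100
merge 27/100 + 8/25 → 59/100
merge 41/100 + 59/100 → 1
L = 9/100 + 1/5 + 27/100 + 8/25 + 41/100 + 59/100 + 1 = 72/25 = 2.88 bits/symbol.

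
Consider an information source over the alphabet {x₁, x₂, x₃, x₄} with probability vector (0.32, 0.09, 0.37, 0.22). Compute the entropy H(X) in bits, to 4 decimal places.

H = −Σ pᵢ log₂ pᵢ.
−0.32·log₂(0.32) = 0.5260
−0.09·log₂(0.09) = 0.3127
−0.37·log₂(0.37) = 0.5307
−0.22·log₂(0.22) = 0.4806
Sum ≈ 1.8500 → 1.8500 bits.

1.8500 bits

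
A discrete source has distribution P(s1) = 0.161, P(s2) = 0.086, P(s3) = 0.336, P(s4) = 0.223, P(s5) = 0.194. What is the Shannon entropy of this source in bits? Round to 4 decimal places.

2.1990 bits

H = −Σ pᵢ log₂ pᵢ.
−0.161·log₂(0.161) = 0.4242
−0.086·log₂(0.086) = 0.3044
−0.336·log₂(0.336) = 0.5287
−0.223·log₂(0.223) = 0.4828
−0.194·log₂(0.194) = 0.4590
Sum ≈ 2.1990 → 2.1990 bits.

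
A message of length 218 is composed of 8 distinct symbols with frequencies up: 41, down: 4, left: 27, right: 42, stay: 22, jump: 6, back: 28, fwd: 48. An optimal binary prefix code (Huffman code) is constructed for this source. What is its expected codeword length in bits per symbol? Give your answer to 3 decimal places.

2.780 bits/symbol

Probabilities are the counts divided by 218.
Repeatedly combine the two least-probable nodes; the expected code length is the sum of the merged weights.
merge 2/109 + 3/109 → 5/109
merge 5/109 + 11/109 → 16/109
merge 27/218 + 14/109 → 55/218
merge 16/109 + 41/218 → 73/218
merge 21/109 + 24/109 → 45/109
merge 55/218 + 73/218 → 64/109
merge 45/109 + 64/109 → 1
L = 5/109 + 16/109 + 55/218 + 73/218 + 45/109 + 64/109 + 1 = 303/109 ≈ 2.780 bits/symbol.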